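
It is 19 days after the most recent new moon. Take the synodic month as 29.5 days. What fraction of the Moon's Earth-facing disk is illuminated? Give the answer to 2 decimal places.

Elongation θ = 360° × 19/29.5 ≈ 231.9°.
cos 231.9° = (-0.618), so f = (1 − (-0.618))/2 = 0.809.

0.81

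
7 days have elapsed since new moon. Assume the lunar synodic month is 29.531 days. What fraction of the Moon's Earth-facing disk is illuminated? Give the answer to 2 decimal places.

0.46

The Moon has covered 7/29.531 of its cycle, so θ ≈ 360° × 7/29.531 = 85.3°.
Illuminated fraction = (1 − cos 85.3°)/2 = (1 − 0.081)/2 ≈ 0.459.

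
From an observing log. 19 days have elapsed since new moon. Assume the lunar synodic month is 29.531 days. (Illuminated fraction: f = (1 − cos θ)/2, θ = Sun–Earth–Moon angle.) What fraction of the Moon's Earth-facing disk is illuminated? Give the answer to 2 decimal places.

Elongation θ = 360° × 19/29.531 ≈ 231.6°.
cos 231.6° = (-0.621), so f = (1 − (-0.621))/2 = 0.810.

0.81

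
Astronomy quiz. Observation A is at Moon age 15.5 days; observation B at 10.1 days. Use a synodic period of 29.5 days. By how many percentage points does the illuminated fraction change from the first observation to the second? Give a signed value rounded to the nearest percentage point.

First observation: θ = 360°·15.5/29.5 = 189.2°, so f = 0.994.
Second observation: θ = 123.3°, f = 0.774.
Δf = 0.774 − 0.994 = -0.219, i.e. -22 pp.

-22 pp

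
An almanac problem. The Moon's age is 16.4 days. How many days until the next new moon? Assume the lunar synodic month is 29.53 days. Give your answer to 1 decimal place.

One full lunation from the last new moon is 29.53 d; remaining = 29.53 − 16.4 = 13.130 d.

13.1 days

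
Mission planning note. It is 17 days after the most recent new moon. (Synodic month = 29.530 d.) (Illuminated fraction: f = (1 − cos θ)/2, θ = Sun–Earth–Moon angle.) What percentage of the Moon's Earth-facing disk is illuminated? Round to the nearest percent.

94%

Elongation θ = 360° × 17/29.530 ≈ 207.2°.
cos 207.2° = (-0.889), so f = (1 − (-0.889))/2 = 0.945, so 94%.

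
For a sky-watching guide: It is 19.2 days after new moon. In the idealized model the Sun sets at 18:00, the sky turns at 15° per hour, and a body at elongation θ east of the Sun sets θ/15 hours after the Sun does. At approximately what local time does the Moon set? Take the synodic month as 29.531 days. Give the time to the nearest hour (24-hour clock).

10:00

Phase angle: θ = 360°·(19.2 d)/(29.531 d) = 234.1°.
The Moon trails the Sun by θ/15 = 234.1/15 ≈ 15.60 hours.
18:00 + 15.60 h ≈ 09:36 → 10:00 to the nearest hour.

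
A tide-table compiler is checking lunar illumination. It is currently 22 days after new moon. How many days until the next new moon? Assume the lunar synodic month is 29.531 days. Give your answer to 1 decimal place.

The next new moon completes the synodic month: 29.531 − 22 = 7.531 days.

7.5 days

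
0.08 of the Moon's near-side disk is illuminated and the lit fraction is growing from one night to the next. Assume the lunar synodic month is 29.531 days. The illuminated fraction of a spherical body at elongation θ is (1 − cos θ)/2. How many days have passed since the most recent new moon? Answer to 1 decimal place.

cos θ = 1 − 2f = 0.840, giving a principal value of 32.9°.
Before full moon the principal value applies: θ = 32.9°.
Age = 29.531 × 32.9°/360° ≈ 2.70 days.

2.7 days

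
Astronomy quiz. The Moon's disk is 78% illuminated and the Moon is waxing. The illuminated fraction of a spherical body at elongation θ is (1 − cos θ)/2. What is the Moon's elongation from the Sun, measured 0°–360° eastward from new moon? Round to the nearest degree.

124°

Invert f = (1 − cos θ)/2 to get cos θ = 1 − 2(0.78) = -0.560, hence θ₀ = arccos -0.560 = 124.1°.
Before full moon the principal value applies: θ = 124.1°.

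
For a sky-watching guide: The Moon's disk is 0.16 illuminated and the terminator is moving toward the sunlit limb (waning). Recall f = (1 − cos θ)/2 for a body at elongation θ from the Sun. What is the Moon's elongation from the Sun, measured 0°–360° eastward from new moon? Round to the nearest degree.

313°

Invert f = (1 − cos θ)/2 to get cos θ = 1 − 2(0.16) = 0.680, hence θ₀ = arccos 0.680 = 47.2°.
A waning Moon lies in 180°–360°, so θ = 360° − 47.2° = 312.8°.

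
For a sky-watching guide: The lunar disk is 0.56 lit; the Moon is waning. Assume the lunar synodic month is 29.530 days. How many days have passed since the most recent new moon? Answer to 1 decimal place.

21.6 days

cos θ = 1 − 2f = -0.120, giving a principal value of 96.9°.
Waning ⇒ past full, so θ = 360° − 96.9° = 263.1°.
At 360°/29.530 d per day, 263.1° corresponds to 21.58 days.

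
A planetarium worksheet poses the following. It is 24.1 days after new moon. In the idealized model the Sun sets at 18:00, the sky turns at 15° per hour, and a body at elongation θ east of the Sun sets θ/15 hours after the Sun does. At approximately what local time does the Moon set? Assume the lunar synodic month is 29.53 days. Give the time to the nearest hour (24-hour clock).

Elongation θ = 360° × 24.1/29.53 ≈ 293.8°.
At 15° of sky rotation per hour, 293.8° corresponds to a 19.59 h lag.
18:00 + 19.59 h ≈ 13:35 → 14:00 to the nearest hour.

14:00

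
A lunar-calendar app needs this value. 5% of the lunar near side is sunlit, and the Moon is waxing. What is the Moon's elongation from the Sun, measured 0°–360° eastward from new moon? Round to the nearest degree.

From f = (1 − cos θ)/2: cos θ = 1 − 2×0.05 = 0.900; arccos → 25.8°.
The Moon is waxing (0°–180°), so θ = 25.8° directly.

26°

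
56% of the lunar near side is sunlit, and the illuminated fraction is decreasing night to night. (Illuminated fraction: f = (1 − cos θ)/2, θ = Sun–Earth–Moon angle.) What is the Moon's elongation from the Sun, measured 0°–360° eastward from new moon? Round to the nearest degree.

263°

Invert f = (1 − cos θ)/2 to get cos θ = 1 − 2(0.56) = -0.120, hence θ₀ = arccos -0.120 = 96.9°.
Since the Moon is past full (waning), take the reflex angle: θ = 360° − 96.9° = 263.1°.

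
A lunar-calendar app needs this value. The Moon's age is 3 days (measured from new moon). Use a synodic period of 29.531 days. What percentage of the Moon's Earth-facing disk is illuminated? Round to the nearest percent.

The Moon has covered 3/29.531 of its cycle, so θ ≈ 360° × 3/29.531 = 36.6°.
With cos θ = 0.803, the lit fraction is (1 − 0.803)/2 ≈ 0.098, so 10%.

10%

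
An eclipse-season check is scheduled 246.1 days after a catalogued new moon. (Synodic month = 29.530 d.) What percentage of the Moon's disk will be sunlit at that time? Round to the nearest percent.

246.1/29.530 = 8.334 lunations, so 8 complete cycles and 9.86 d into the next.
The Moon has covered 9.86/29.530 of its cycle, so θ ≈ 360° × 9.86/29.530 = 120.2°.
With cos θ = (-0.503), the lit fraction is (1 − (-0.503))/2 ≈ 0.752, so 75%.

75%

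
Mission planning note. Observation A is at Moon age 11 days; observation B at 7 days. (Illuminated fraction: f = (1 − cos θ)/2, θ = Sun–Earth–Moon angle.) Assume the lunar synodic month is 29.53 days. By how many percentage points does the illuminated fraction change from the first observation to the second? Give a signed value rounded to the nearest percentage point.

-39 pp

θ₁ = 360° × 11/29.53 = 134.1°, f₁ = (1 − cos θ₁)/2 = 0.848.
θ₂ = 360° × 7/29.53 = 85.3°, f₂ = (1 − cos θ₂)/2 = 0.459.
Change = f₂ − f₁ = -0.389 → -39 percentage points.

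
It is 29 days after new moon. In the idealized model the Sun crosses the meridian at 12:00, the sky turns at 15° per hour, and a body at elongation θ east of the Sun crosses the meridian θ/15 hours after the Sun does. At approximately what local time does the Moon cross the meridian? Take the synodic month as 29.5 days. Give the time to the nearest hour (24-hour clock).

12:00

Phase angle: θ = 360°·(29 d)/(29.5 d) = 353.9°.
Delay after the Sun = 353.9° / (15°/h) ≈ 23.59 h.
12:00 + 23.59 h ≈ 11:36 → 12:00 to the nearest hour.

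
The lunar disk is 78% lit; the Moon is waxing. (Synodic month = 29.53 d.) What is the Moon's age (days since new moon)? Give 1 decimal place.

10.2 days

Invert f = (1 − cos θ)/2 to get cos θ = 1 − 2(0.78) = -0.560, hence θ₀ = arccos -0.560 = 124.1°.
The Moon is waxing (0°–180°), so θ = 124.1° directly.
At 360°/29.53 d per day, 124.1° corresponds to 10.18 days.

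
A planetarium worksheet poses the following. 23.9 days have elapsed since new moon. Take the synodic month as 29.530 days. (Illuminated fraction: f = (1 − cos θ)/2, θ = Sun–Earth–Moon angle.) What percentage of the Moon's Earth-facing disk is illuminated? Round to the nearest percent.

32%

The Moon has covered 23.9/29.530 of its cycle, so θ ≈ 360° × 23.9/29.530 = 291.4°.
Illuminated fraction = (1 − cos 291.4°)/2 = (1 − 0.364)/2 ≈ 0.318, so 32%.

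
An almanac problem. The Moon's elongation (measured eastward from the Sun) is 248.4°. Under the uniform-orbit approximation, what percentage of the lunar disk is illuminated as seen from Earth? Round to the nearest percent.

68%

f = (1 − cos 248.4°)/2 = (1 − (-0.368))/2 ≈ 0.684, i.e. 68%.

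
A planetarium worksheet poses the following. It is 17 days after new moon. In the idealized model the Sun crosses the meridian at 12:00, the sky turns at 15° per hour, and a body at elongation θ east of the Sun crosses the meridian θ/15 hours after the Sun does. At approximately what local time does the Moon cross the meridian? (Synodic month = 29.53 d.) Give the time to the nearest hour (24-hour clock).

02:00

The Moon has covered 17/29.53 of its cycle, so θ ≈ 360° × 17/29.53 = 207.2°.
The Moon trails the Sun by θ/15 = 207.2/15 ≈ 13.82 hours.
12:00 + 13.82 h ≈ 01:49 → 02:00 to the nearest hour.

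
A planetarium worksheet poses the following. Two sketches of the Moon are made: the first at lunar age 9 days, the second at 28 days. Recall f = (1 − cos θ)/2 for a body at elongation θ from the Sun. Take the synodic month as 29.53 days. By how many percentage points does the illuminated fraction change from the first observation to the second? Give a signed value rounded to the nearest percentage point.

θ₁ = 360° × 9/29.53 = 109.7°, f₁ = (1 − cos θ₁)/2 = 0.669.
θ₂ = 360° × 28/29.53 = 341.3°, f₂ = (1 − cos θ₂)/2 = 0.026.
Change = f₂ − f₁ = -0.642 → -64 percentage points.

-64 percentage points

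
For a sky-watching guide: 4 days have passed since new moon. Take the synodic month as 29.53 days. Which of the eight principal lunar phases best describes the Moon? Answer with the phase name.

θ ≈ 360° × 4/29.53 = 49°, which falls in the waxing crescent sector.

waxing crescent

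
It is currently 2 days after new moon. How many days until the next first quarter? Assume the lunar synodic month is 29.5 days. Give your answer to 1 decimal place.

First quarter is 0.25 of the way through the cycle: age 0.25 × 29.5 = 7.375 d.
That is 7.375 − 2 = 5.375 days ahead.

5.4 days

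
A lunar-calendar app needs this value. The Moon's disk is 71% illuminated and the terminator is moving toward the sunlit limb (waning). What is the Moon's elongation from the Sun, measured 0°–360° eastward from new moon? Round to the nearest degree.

245°

From f = (1 − cos θ)/2: cos θ = 1 − 2×0.71 = -0.420; arccos → 114.8°.
Waning ⇒ past full, so θ = 360° − 114.8° = 245.2°.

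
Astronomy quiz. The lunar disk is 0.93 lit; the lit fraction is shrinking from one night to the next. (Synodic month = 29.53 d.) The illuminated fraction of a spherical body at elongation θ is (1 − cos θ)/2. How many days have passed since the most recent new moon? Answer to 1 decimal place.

17.3 days

From f = (1 − cos θ)/2: cos θ = 1 − 2×0.93 = -0.860; arccos → 149.3°.
Since the Moon is past full (waning), take the reflex angle: θ = 360° − 149.3° = 210.7°.
At 360°/29.53 d per day, 210.7° corresponds to 17.28 days.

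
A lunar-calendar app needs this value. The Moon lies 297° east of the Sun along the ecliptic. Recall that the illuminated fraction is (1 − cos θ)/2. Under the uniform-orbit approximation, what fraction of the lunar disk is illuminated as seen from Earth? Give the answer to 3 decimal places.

cos 297° = 0.454, so f = (1 − 0.454)/2 = 0.273.

0.273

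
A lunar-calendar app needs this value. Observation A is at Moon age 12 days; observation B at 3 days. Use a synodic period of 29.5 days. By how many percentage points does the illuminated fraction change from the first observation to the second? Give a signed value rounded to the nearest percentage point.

First observation: θ = 360°·12/29.5 = 146.4°, so f = 0.917.
Second observation: θ = 36.6°, f = 0.099.
Δf = 0.099 − 0.917 = -0.818, i.e. -82 pp.

-82 percentage points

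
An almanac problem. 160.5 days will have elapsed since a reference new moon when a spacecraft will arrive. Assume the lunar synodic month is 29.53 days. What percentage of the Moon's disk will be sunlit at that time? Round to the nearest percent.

96%

Reduce mod P: 160.5 − 5×29.53 = 12.85 d into the current lunation.
The Moon has covered 12.85/29.53 of its cycle, so θ ≈ 360° × 12.85/29.53 = 156.7°.
With cos θ = (-0.918), the lit fraction is (1 − (-0.918))/2 ≈ 0.959, so 96%.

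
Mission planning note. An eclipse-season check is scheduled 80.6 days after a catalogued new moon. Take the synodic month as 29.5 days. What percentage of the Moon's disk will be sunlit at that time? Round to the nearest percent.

56%

Reduce mod P: 80.6 − 2×29.5 = 21.60 d into the current lunation.
The Moon has covered 21.60/29.5 of its cycle, so θ ≈ 360° × 21.60/29.5 = 263.6°.
cos 263.6° = (-0.112), so f = (1 − (-0.112))/2 = 0.556, so 56%.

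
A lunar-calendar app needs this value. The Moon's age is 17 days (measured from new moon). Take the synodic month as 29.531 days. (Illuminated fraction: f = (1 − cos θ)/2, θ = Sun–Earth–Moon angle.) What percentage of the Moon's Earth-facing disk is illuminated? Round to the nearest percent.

94%

Phase angle: θ = 360°·(17 d)/(29.531 d) = 207.2°.
With cos θ = (-0.889), the lit fraction is (1 − (-0.889))/2 ≈ 0.945, so 94%.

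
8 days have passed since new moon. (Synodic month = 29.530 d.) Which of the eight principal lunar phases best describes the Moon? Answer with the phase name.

first quarter

θ ≈ 360° × 8/29.530 = 98°, which falls in the first quarter sector.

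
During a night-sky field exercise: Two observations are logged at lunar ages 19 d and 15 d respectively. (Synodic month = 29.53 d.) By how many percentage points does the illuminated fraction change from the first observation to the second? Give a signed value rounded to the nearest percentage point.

θ₁ = 360° × 19/29.53 = 231.6°, f₁ = (1 − cos θ₁)/2 = 0.810.
θ₂ = 360° × 15/29.53 = 182.9°, f₂ = (1 − cos θ₂)/2 = 0.999.
Change = f₂ − f₁ = +0.189 → +19 percentage points.

+19 pp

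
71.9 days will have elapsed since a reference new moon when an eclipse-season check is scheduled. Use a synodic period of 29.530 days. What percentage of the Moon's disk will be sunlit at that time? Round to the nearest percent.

Reduce mod P: 71.9 − 2×29.530 = 12.84 d into the current lunation.
Phase angle: θ = 360°·(12.84 d)/(29.530 d) = 156.5°.
With cos θ = (-0.917), the lit fraction is (1 − (-0.917))/2 ≈ 0.959, so 96%.

96%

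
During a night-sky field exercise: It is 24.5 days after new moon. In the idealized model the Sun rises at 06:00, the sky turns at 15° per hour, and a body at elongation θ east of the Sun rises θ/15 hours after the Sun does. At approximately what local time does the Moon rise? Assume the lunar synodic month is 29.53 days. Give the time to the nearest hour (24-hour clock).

02:00

Elongation θ = 360° × 24.5/29.53 ≈ 298.7°.
At 15° of sky rotation per hour, 298.7° corresponds to a 19.91 h lag.
06:00 + 19.91 h ≈ 01:55 → 02:00 to the nearest hour.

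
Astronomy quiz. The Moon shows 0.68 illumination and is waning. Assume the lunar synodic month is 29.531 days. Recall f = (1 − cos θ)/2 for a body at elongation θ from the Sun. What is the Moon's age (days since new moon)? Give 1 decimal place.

20.4 days

Invert f = (1 − cos θ)/2 to get cos θ = 1 − 2(0.68) = -0.360, hence θ₀ = arccos -0.360 = 111.1°.
Since the Moon is past full (waning), take the reflex angle: θ = 360° − 111.1° = 248.9°.
Age = 29.531 × 248.9°/360° ≈ 20.42 days.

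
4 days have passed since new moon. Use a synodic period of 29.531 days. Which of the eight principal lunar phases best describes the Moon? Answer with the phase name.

waxing crescent

At 4/29.531 of the cycle, θ ≈ 49° — the waxing crescent range.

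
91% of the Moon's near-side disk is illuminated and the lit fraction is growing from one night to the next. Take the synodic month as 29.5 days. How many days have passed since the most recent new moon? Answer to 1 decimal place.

Invert f = (1 − cos θ)/2 to get cos θ = 1 − 2(0.91) = -0.820, hence θ₀ = arccos -0.820 = 145.1°.
Before full moon the principal value applies: θ = 145.1°.
That fraction of the synodic month is 145.1/360 × 29.5 d ≈ 11.89 d.

11.9 days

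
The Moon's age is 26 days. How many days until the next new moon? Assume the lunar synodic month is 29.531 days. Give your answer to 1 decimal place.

3.5 days

One full lunation from the last new moon is 29.531 d; remaining = 29.531 − 26 = 3.531 d.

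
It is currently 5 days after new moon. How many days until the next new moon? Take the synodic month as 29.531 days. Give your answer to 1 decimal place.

24.5 days

The next new moon completes the synodic month: 29.531 − 5 = 24.531 days.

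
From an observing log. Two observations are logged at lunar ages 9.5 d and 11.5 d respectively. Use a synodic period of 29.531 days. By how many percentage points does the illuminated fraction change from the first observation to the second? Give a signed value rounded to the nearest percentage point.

+17 percentage points

θ₁ = 360° × 9.5/29.531 = 115.8°, f₁ = (1 − cos θ₁)/2 = 0.718.
θ₂ = 360° × 11.5/29.531 = 140.2°, f₂ = (1 − cos θ₂)/2 = 0.884.
Change = f₂ − f₁ = +0.166 → +17 percentage points.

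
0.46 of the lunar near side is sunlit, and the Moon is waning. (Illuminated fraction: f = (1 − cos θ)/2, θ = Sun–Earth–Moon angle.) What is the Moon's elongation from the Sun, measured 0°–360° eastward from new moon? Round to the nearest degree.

275°

Invert f = (1 − cos θ)/2 to get cos θ = 1 − 2(0.46) = 0.080, hence θ₀ = arccos 0.080 = 85.4°.
A waning Moon lies in 180°–360°, so θ = 360° − 85.4° = 274.6°.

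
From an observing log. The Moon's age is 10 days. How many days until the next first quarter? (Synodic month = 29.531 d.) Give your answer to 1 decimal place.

First quarter is 0.25 of the way through the cycle: age 0.25 × 29.531 = 7.383 d.
This lunation's first quarter (7.383 d) has passed, so add one period: 36.914 − 10 = 26.914 days.

26.9 days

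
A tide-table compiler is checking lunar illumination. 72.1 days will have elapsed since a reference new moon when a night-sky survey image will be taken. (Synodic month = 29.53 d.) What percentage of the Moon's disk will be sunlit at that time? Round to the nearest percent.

97%

Reduce mod P: 72.1 − 2×29.53 = 13.04 d into the current lunation.
The Moon has covered 13.04/29.53 of its cycle, so θ ≈ 360° × 13.04/29.53 = 159.0°.
cos 159.0° = (-0.933), so f = (1 − (-0.933))/2 = 0.967, so 97%.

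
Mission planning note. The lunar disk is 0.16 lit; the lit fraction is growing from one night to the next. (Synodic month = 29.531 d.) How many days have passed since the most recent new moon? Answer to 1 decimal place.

From f = (1 − cos θ)/2: cos θ = 1 − 2×0.16 = 0.680; arccos → 47.2°.
Waxing ⇒ before full, so θ = 47.2°.
That fraction of the synodic month is 47.2/360 × 29.531 d ≈ 3.87 d.

3.9 days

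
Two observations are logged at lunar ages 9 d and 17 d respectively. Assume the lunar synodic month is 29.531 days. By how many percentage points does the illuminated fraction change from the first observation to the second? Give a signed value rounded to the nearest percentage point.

+28 pp

First observation: θ = 360°·9/29.531 = 109.7°, so f = 0.669.
Second observation: θ = 207.2°, f = 0.945.
Δf = 0.945 − 0.669 = +0.276, i.e. +28 pp.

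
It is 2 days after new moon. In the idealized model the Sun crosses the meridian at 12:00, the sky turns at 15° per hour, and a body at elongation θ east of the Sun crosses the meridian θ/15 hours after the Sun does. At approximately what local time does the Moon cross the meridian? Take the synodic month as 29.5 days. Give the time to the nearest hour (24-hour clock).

14:00

Elongation θ = 360° × 2/29.5 ≈ 24.4°.
The Moon trails the Sun by θ/15 = 24.4/15 ≈ 1.63 hours.
12:00 + 1.63 h ≈ 13:38 → 14:00 to the nearest hour.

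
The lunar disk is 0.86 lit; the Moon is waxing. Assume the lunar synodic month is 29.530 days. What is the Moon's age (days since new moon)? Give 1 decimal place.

11.2 days

cos θ = 1 − 2f = -0.720, giving a principal value of 136.1°.
The Moon is waxing (0°–180°), so θ = 136.1° directly.
At 360°/29.530 d per day, 136.1° corresponds to 11.16 days.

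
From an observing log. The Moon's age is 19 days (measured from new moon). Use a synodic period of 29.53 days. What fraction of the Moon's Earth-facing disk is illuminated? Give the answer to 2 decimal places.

0.81

Elongation θ = 360° × 19/29.53 ≈ 231.6°.
With cos θ = (-0.621), the lit fraction is (1 − (-0.621))/2 ≈ 0.810.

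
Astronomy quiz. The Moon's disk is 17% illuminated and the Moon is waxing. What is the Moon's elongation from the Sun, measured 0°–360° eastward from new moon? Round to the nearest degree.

49°

From f = (1 − cos θ)/2: cos θ = 1 − 2×0.17 = 0.660; arccos → 48.7°.
Before full moon the principal value applies: θ = 48.7°.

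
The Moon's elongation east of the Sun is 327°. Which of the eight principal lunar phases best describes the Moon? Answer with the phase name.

waning crescent

327° lies in the waning crescent sector of the 8-phase cycle.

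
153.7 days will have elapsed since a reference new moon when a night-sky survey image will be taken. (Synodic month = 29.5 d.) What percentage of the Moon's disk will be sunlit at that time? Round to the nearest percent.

38%

153.7/29.5 = 5.210 lunations, so 5 complete cycles and 6.20 d into the next.
The Moon has covered 6.20/29.5 of its cycle, so θ ≈ 360° × 6.20/29.5 = 75.7°.
With cos θ = 0.248, the lit fraction is (1 − 0.248)/2 ≈ 0.376, so 38%.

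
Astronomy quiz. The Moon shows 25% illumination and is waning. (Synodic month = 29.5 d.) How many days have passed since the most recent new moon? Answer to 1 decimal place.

24.6 days

cos θ = 1 − 2f = 0.500, giving a principal value of 60.0°.
Since the Moon is past full (waning), take the reflex angle: θ = 360° − 60.0° = 300.0°.
That fraction of the synodic month is 300.0/360 × 29.5 d ≈ 24.58 d.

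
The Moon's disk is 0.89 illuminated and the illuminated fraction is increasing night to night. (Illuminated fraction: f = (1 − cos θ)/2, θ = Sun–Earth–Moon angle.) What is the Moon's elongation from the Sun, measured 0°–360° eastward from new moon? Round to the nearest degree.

141°

cos θ = 1 − 2f = -0.780, giving a principal value of 141.3°.
Waxing ⇒ before full, so θ = 141.3°.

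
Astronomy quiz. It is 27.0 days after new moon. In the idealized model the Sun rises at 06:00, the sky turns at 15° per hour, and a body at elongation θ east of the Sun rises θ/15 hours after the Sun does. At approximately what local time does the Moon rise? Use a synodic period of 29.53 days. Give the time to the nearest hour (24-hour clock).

04:00

Elongation θ = 360° × 27.0/29.53 ≈ 329.2°.
At 15° of sky rotation per hour, 329.2° corresponds to a 21.94 h lag.
06:00 + 21.94 h ≈ 03:57 → 04:00 to the nearest hour.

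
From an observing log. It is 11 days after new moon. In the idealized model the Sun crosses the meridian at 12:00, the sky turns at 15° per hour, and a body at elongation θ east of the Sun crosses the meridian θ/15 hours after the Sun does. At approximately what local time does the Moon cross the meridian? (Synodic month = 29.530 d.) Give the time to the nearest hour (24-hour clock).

21:00

The Moon has covered 11/29.530 of its cycle, so θ ≈ 360° × 11/29.530 = 134.1°.
Delay after the Sun = 134.1° / (15°/h) ≈ 8.94 h.
12:00 + 8.94 h ≈ 20:56 → 21:00 to the nearest hour.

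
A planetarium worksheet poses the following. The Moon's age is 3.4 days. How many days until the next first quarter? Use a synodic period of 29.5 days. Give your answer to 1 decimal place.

First quarter occurs at elongation 90°, i.e. at age 29.5 × 90/360 = 7.375 d.
That is 7.375 − 3.4 = 3.975 days ahead.

4.0 days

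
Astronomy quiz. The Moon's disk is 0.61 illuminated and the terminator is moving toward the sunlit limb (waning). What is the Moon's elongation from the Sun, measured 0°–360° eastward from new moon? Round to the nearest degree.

From f = (1 − cos θ)/2: cos θ = 1 − 2×0.61 = -0.220; arccos → 102.7°.
Since the Moon is past full (waning), take the reflex angle: θ = 360° − 102.7° = 257.3°.

257°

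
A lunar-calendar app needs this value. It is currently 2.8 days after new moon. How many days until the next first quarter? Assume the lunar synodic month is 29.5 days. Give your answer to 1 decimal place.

First quarter occurs at elongation 90°, i.e. at age 29.5 × 90/360 = 7.375 d.
So 4.575 days remain (7.375 − 2.8).

4.6 days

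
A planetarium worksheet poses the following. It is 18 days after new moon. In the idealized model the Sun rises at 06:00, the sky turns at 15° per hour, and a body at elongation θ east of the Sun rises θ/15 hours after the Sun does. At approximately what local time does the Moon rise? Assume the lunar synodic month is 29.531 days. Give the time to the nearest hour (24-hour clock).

The Moon has covered 18/29.531 of its cycle, so θ ≈ 360° × 18/29.531 = 219.4°.
The Moon trails the Sun by θ/15 = 219.4/15 ≈ 14.63 hours.
06:00 + 14.63 h ≈ 20:38 → 21:00 to the nearest hour.

21:00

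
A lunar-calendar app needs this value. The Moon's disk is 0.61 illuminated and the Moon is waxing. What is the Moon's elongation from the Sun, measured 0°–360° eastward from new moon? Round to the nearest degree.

From f = (1 − cos θ)/2: cos θ = 1 − 2×0.61 = -0.220; arccos → 102.7°.
Waxing ⇒ before full, so θ = 102.7°.

103°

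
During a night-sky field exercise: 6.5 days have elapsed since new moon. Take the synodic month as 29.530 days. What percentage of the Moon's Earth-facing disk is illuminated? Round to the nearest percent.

Phase angle: θ = 360°·(6.5 d)/(29.530 d) = 79.2°.
Illuminated fraction = (1 − cos 79.2°)/2 = (1 − 0.187)/2 ≈ 0.407, so 41%.

41%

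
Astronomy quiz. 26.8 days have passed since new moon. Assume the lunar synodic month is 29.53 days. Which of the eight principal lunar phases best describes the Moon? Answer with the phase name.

θ ≈ 360° × 26.8/29.53 = 327°, which falls in the waning crescent sector.

waning crescent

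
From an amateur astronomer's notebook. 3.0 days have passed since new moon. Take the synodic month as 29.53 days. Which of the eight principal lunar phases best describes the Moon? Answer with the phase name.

waxing crescent

θ ≈ 360° × 3.0/29.53 = 37°, which falls in the waxing crescent sector.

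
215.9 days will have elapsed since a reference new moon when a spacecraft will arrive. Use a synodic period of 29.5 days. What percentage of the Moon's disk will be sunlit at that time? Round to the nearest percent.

71%

Reduce mod P: 215.9 − 7×29.5 = 9.40 d into the current lunation.
The Moon has covered 9.40/29.5 of its cycle, so θ ≈ 360° × 9.40/29.5 = 114.7°.
cos 114.7° = (-0.418), so f = (1 − (-0.418))/2 = 0.709, so 71%.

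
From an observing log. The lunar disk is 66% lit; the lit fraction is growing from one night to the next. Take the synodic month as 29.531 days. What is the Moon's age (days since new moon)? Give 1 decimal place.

8.9 days

From f = (1 − cos θ)/2: cos θ = 1 − 2×0.66 = -0.320; arccos → 108.7°.
The Moon is waxing (0°–180°), so θ = 108.7° directly.
That fraction of the synodic month is 108.7/360 × 29.531 d ≈ 8.91 d.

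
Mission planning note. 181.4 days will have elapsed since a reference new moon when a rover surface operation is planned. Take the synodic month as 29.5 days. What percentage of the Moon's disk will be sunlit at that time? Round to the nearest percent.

181.4/29.5 = 6.149 lunations, so 6 complete cycles and 4.40 d into the next.
Phase angle: θ = 360°·(4.40 d)/(29.5 d) = 53.7°.
Illuminated fraction = (1 − cos 53.7°)/2 = (1 − 0.592)/2 ≈ 0.204, so 20%.

20%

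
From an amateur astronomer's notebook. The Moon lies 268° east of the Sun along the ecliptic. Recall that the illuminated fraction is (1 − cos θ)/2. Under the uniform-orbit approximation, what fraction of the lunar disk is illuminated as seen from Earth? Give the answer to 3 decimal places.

cos 268° = (-0.035), so f = (1 − (-0.035))/2 = 0.517.

0.517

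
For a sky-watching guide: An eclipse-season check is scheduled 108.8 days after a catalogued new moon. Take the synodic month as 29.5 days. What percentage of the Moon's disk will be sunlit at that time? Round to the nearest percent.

108.8/29.5 = 3.688 lunations, so 3 complete cycles and 20.30 d into the next.
Phase angle: θ = 360°·(20.30 d)/(29.5 d) = 247.7°.
Illuminated fraction = (1 − cos 247.7°)/2 = (1 − (-0.379))/2 ≈ 0.689, so 69%.

69%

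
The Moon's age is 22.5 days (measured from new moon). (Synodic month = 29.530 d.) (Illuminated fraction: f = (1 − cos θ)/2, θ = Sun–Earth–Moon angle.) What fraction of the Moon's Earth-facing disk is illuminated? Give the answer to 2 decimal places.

The Moon has covered 22.5/29.530 of its cycle, so θ ≈ 360° × 22.5/29.530 = 274.3°.
Illuminated fraction = (1 − cos 274.3°)/2 = (1 − 0.075)/2 ≈ 0.463.

0.46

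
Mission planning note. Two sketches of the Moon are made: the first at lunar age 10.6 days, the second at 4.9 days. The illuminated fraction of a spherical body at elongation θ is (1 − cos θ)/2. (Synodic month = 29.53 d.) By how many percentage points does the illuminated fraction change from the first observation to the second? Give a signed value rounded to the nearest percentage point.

-57 pp

θ₁ = 360° × 10.6/29.53 = 129.2°, f₁ = (1 − cos θ₁)/2 = 0.816.
θ₂ = 360° × 4.9/29.53 = 59.7°, f₂ = (1 − cos θ₂)/2 = 0.248.
Change = f₂ − f₁ = -0.568 → -57 percentage points.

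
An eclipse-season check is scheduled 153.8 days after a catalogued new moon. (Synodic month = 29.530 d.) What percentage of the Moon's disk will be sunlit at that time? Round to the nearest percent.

153.8/29.530 = 5.208 lunations, so 5 complete cycles and 6.15 d into the next.
Elongation θ = 360° × 6.15/29.530 ≈ 75.0°.
Illuminated fraction = (1 − cos 75.0°)/2 = (1 − 0.259)/2 ≈ 0.370, so 37%.

37%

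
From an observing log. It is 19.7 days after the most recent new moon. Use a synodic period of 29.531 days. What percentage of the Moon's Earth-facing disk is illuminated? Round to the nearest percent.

Elongation θ = 360° × 19.7/29.531 ≈ 240.2°.
cos 240.2° = (-0.498), so f = (1 − (-0.498))/2 = 0.749, so 75%.

75%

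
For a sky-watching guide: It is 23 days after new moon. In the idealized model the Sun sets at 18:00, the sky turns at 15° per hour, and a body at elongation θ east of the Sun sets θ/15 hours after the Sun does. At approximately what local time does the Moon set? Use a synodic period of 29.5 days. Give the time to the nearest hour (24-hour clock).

13:00

Elongation θ = 360° × 23/29.5 ≈ 280.7°.
The Moon trails the Sun by θ/15 = 280.7/15 ≈ 18.71 hours.
18:00 + 18.71 h ≈ 12:43 → 13:00 to the nearest hour.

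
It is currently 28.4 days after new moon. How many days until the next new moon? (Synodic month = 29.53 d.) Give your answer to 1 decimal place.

The next new moon completes the synodic month: 29.53 − 28.4 = 1.130 days.

1.1 days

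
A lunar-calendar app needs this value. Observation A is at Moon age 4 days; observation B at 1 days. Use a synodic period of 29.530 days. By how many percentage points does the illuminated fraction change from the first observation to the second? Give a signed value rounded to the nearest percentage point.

-16 percentage points

θ₁ = 360° × 4/29.530 = 48.8°, f₁ = (1 − cos θ₁)/2 = 0.170.
θ₂ = 360° × 1/29.530 = 12.2°, f₂ = (1 − cos θ₂)/2 = 0.011.
Change = f₂ − f₁ = -0.159 → -16 percentage points.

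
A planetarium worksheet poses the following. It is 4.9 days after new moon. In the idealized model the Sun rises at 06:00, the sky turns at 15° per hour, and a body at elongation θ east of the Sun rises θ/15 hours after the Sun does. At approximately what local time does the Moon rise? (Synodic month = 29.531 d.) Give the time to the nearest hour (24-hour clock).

The Moon has covered 4.9/29.531 of its cycle, so θ ≈ 360° × 4.9/29.531 = 59.7°.
The Moon trails the Sun by θ/15 = 59.7/15 ≈ 3.98 hours.
06:00 + 3.98 h ≈ 09:59 → 10:00 to the nearest hour.

10:00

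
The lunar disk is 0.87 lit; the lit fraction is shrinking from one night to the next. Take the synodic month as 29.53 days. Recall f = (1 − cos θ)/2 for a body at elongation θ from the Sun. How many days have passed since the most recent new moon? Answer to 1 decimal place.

From f = (1 − cos θ)/2: cos θ = 1 − 2×0.87 = -0.740; arccos → 137.7°.
Waning ⇒ past full, so θ = 360° − 137.7° = 222.3°.
That fraction of the synodic month is 222.3/360 × 29.53 d ≈ 18.23 d.

18.2 days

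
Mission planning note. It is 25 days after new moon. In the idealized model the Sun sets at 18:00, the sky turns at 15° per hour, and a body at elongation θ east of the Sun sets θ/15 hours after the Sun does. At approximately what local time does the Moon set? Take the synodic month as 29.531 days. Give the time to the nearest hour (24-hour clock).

The Moon has covered 25/29.531 of its cycle, so θ ≈ 360° × 25/29.531 = 304.8°.
At 15° of sky rotation per hour, 304.8° corresponds to a 20.32 h lag.
18:00 + 20.32 h ≈ 14:19 → 14:00 to the nearest hour.

14:00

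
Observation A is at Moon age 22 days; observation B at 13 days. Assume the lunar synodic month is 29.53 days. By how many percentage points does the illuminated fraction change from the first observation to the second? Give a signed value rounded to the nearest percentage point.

First observation: θ = 360°·22/29.53 = 268.2°, so f = 0.516.
Second observation: θ = 158.5°, f = 0.965.
Δf = 0.965 − 0.516 = +0.449, i.e. +45 pp.

+45 percentage points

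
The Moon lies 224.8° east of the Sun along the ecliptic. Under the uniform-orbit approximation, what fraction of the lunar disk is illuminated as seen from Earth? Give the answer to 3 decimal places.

cos 224.8° = (-0.710), so f = (1 − (-0.710))/2 = 0.855.

0.855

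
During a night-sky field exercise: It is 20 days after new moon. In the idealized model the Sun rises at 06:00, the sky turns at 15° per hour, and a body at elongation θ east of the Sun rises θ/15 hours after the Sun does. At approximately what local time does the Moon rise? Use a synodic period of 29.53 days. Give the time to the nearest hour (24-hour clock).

22:00

The Moon has covered 20/29.53 of its cycle, so θ ≈ 360° × 20/29.53 = 243.8°.
Delay after the Sun = 243.8° / (15°/h) ≈ 16.25 h.
06:00 + 16.25 h ≈ 22:15 → 22:00 to the nearest hour.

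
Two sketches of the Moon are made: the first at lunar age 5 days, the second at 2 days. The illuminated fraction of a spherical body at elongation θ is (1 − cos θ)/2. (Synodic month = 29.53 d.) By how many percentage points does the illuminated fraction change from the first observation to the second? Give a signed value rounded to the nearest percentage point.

-21 pp

θ₁ = 360° × 5/29.53 = 61.0°, f₁ = (1 − cos θ₁)/2 = 0.257.
θ₂ = 360° × 2/29.53 = 24.4°, f₂ = (1 − cos θ₂)/2 = 0.045.
Change = f₂ − f₁ = -0.213 → -21 percentage points.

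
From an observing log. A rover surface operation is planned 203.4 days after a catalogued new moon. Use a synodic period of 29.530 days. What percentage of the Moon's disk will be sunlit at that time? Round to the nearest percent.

203.4/29.530 = 6.888 lunations, so 6 complete cycles and 26.22 d into the next.
The Moon has covered 26.22/29.530 of its cycle, so θ ≈ 360° × 26.22/29.530 = 319.6°.
cos 319.6° = 0.762, so f = (1 − 0.762)/2 = 0.119, so 12%.

12%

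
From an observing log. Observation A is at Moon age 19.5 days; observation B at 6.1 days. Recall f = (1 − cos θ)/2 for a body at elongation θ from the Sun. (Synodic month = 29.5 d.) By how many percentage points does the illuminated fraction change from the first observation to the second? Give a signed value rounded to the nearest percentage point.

-40 pp

First observation: θ = 360°·19.5/29.5 = 238.0°, so f = 0.765.
Second observation: θ = 74.4°, f = 0.366.
Δf = 0.366 − 0.765 = -0.399, i.e. -40 pp.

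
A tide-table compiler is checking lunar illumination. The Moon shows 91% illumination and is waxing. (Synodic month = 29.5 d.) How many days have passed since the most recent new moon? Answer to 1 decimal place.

Invert f = (1 − cos θ)/2 to get cos θ = 1 − 2(0.91) = -0.820, hence θ₀ = arccos -0.820 = 145.1°.
Before full moon the principal value applies: θ = 145.1°.
At 360°/29.5 d per day, 145.1° corresponds to 11.89 days.

11.9 days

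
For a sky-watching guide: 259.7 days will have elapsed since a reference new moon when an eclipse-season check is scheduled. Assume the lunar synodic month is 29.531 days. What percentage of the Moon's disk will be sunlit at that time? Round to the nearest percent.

Reduce mod P: 259.7 − 8×29.531 = 23.45 d into the current lunation.
The Moon has covered 23.45/29.531 of its cycle, so θ ≈ 360° × 23.45/29.531 = 285.9°.
Illuminated fraction = (1 − cos 285.9°)/2 = (1 − 0.274)/2 ≈ 0.363, so 36%.

36%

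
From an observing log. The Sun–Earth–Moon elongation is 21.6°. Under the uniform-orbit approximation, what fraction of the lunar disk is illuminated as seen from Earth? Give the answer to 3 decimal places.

0.035

cos 21.6° = 0.930, so f = (1 − 0.930)/2 = 0.035.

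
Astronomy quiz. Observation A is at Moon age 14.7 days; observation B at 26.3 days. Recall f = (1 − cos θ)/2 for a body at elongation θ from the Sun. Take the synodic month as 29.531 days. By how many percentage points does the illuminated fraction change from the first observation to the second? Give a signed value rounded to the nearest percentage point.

-89 percentage points

First observation: θ = 360°·14.7/29.531 = 179.2°, so f = 1.000.
Second observation: θ = 320.6°, f = 0.114.
Δf = 0.114 − 1.000 = -0.886, i.e. -89 pp.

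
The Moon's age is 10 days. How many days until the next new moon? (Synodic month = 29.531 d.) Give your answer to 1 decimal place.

The next new moon completes the synodic month: 29.531 − 10 = 19.531 days.

19.5 days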